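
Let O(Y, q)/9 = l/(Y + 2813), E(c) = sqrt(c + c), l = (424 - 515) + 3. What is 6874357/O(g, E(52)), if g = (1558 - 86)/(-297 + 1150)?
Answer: -16505063057077/675576 ≈ -2.4431e+7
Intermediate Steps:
l = -88 (l = -91 + 3 = -88)
E(c) = sqrt(2)*sqrt(c) (E(c) = sqrt(2*c) = sqrt(2)*sqrt(c))
g = 1472/853 ≈ 1.7257
O(Y, q) = -792/(2813 + Y) (O(Y, q) = 9*(-88/(Y + 2813)) = 9*(-88/(2813 + Y)) = -792/(2813 + Y))
6874357/O(g, E(52)) = 6874357/((-792/(2813 + 1472/853))) = 6874357/((-792/2400961/853)) = 6874357/((-792*853/2400961)) = 6874357/(-675576/2400961) = 6874357*(-2400961/675576) = -16505063057077/675576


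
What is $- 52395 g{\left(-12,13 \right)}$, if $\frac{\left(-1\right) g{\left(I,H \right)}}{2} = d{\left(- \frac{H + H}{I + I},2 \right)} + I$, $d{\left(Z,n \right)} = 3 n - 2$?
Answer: $-838320$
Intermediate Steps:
$d{\left(Z,n \right)} = -2 + 3 n$
$g{\left(I,H \right)} = -8 - 2 I$ ($g{\left(I,H \right)} = - 2 \left(\left(-2 + 3 \cdot 2\right) + I\right) = - 2 \left(\left(-2 + 6\right) + I\right) = - 2 \left(4 + I\right) = -8 - 2 I$)
$- 52395 g{\left(-12,13 \right)} = - 52395 \left(-8 - -24\right) = - 52395 \left(-8 + 24\right) = \left(-52395\right) 16 = -838320$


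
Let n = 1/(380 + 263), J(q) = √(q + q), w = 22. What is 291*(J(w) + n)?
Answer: 291/643 + 582*√11 ≈ 1930.7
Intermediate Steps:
J(q) = √2*√q (J(q) = √(2*q) = √2*√q)
n = 1/643 ≈ 0.0015552
291*(J(w) + n) = 291*(√2*√22 + 1/643) = 291*(2*√11 + 1/643) = 291*(1/643 + 2*√11) = 291/643 + 582*√11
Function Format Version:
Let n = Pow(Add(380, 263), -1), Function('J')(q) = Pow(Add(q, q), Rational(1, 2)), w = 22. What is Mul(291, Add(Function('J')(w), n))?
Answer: Add(Rational(291, 643), Mul(582, Pow(11, Rational(1, 2)))) ≈ 1930.7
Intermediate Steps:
Function('J')(q) = Mul(Pow(2, Rational(1, 2)), Pow(q, Rational(1, 2))) (Function('J')(q) = Pow(Mul(2, q), Rational(1, 2)) = Mul(Pow(2, Rational(1, 2)), Pow(q, Rational(1, 2))))
n = Rational(1, 643) (n = Pow(643, -1) = Rational(1, 643) ≈ 0.0015552)
Mul(291, Add(Function('J')(w), n)) = Mul(291, Add(Mul(Pow(2, Rational(1, 2)), Pow(22, Rational(1, 2))), Rational(1, 643))) = Mul(291, Add(Mul(2, Pow(11, Rational(1, 2))), Rational(1, 643))) = Mul(291, Add(Rational(1, 643), Mul(2, Pow(11, Rational(1, 2))))) = Add(Rational(291, 643), Mul(582, Pow(11, Rational(1, 2))))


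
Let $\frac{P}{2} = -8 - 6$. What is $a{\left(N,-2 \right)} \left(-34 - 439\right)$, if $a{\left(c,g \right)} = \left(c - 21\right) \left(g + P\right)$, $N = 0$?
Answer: $-297990$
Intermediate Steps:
$P = -28$ ($P = 2 \left(-8 - 6\right) = 2 \left(-14\right) = -28$)
$a{\left(c,g \right)} = \left(-28 + g\right) \left(-21 + c\right)$ ($a{\left(c,g \right)} = \left(c - 21\right) \left(g - 28\right) = \left(-21 + c\right) \left(-28 + g\right) = \left(-28 + g\right) \left(-21 + c\right)$)
$a{\left(N,-2 \right)} \left(-34 - 439\right) = \left(588 - 0 - -42 + 0 \left(-2\right)\right) \left(-34 - 439\right) = \left(588 + 0 + 42 + 0\right) \left(-473\right) = 630 \left(-473\right) = -297990$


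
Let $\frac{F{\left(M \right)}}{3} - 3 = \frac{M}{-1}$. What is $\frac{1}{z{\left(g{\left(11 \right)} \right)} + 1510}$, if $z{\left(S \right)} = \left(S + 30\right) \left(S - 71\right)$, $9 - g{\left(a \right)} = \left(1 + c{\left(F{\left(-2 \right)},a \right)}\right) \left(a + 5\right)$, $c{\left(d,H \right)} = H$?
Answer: $\frac{1}{40372} \approx 2.477 \cdot 10^{-5}$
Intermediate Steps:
$F{\left(M \right)} = 9 - 3 M$ ($F{\left(M \right)} = 9 + 3 \frac{M}{-1} = 9 + 3 M \left(-1\right) = 9 + 3 \left(- M\right) = 9 - 3 M$)
$g{\left(a \right)} = 9 - \left(1 + a\right) \left(5 + a\right)$ ($g{\left(a \right)} = 9 - \left(1 + a\right) \left(a + 5\right) = 9 - \left(1 + a\right) \left(5 + a\right)$)
$z{\left(S \right)} = \left(-71 + S\right) \left(30 + S\right)$ ($z{\left(S \right)} = \left(30 + S\right) \left(-71 + S\right) = \left(-71 + S\right) \left(30 + S\right)$)
$\frac{1}{z{\left(g{\left(11 \right)} \right)} + 1510} = \frac{1}{\left(-2130 + \left(4 - 11^{2} - 66\right)^{2} - 41 \left(4 - 11^{2} - 66\right)\right) + 1510} = \frac{1}{\left(-2130 + \left(4 - 121 - 66\right)^{2} - 41 \left(4 - 121 - 66\right)\right) + 1510} = \frac{1}{\left(-2130 + \left(-183\right)^{2} - -7503\right) + 1510} = \frac{1}{\left(-2130 + 33489 + 7503\right) + 1510} = \frac{1}{38862 + 1510} = \frac{1}{40372}$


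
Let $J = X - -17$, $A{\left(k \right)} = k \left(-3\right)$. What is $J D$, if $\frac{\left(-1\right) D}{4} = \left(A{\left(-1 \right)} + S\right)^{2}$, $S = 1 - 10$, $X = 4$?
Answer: $-3024$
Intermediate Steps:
$A{\left(k \right)} = - 3 k$
$S = -9$ ($S = 1 - 10 = -9$)
$D = -144$ ($D = - 4 \left(\left(-3\right) \left(-1\right) - 9\right)^{2} = - 4 \left(3 - 9\right)^{2} = - 4 \left(-6\right)^{2} = \left(-4\right) 36 = -144$)
$J = 21$ ($J = 4 - -17 = 4 + 17 = 21$)
$J D = 21 \left(-144\right) = -3024$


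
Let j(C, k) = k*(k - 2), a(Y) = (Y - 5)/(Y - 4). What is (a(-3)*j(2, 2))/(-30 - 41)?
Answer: 0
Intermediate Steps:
a(Y) = (-5 + Y)/(-4 + Y)
j(C, k) = k*(-2 + k)
(a(-3)*j(2, 2))/(-30 - 41) = (((-5 - 3)/(-4 - 3))*(2*(-2 + 2)))/(-30 - 41) = ((-8/(-7))*(2*0))/(-71) = (-1/7*(-8)*0)*(-1/71) = ((8/7)*0)*(-1/71) = 0*(-1/71) = 0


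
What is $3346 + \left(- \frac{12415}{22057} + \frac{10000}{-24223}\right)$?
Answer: $\frac{1787202036461}{534286711} \approx 3345.0$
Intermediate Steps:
$3346 + \left(- \frac{12415}{22057} + \frac{10000}{-24223}\right) = 3346 + \left(\left(-12415\right) \frac{1}{22057} + 10000 \left(- \frac{1}{24223}\right)\right) = 3346 - \frac{521298545}{534286711} = \frac{1787202036461}{534286711}$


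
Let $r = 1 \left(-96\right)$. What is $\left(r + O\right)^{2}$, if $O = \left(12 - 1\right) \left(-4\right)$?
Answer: $19600$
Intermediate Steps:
$r = -96$
$O = -44$ ($O = 11 \left(-4\right) = -44$)
$\left(r + O\right)^{2} = \left(-96 - 44\right)^{2} = \left(-140\right)^{2} = 19600$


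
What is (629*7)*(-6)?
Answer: -26418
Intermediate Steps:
(629*7)*(-6) = 4403*(-6) = -26418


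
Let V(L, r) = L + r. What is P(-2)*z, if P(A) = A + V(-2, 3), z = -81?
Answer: 81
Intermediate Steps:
P(A) = 1 + A (P(A) = A + (-2 + 3) = A + 1 = 1 + A)
P(-2)*z = (1 - 2)*(-81) = -1*(-81) = 81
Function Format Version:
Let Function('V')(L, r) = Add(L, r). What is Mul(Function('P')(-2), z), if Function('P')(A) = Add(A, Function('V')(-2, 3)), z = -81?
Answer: 81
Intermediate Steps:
Function('P')(A) = Add(1, A) (Function('P')(A) = Add(A, Add(-2, 3)) = Add(A, 1) = Add(1, A))
Mul(Function('P')(-2), z) = Mul(Add(1, -2), -81) = Mul(-1, -81) = 81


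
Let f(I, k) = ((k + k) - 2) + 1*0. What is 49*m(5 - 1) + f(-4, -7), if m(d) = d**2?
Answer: 768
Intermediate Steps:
f(I, k) = -2 + 2*k (f(I, k) = (2*k - 2) + 0 = (-2 + 2*k) + 0 = -2 + 2*k)
49*m(5 - 1) + f(-4, -7) = 49*(5 - 1)**2 + (-2 + 2*(-7)) = 49*4**2 + (-2 - 14) = 49*16 - 16 = 784 - 16 = 768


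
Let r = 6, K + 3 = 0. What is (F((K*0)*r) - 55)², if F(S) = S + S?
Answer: 3025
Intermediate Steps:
K = -3 (K = -3 + 0 = -3)
F(S) = 2*S
(F((K*0)*r) - 55)² = (2*(-3*0*6) - 55)² = (2*(0*6) - 55)² = (2*0 - 55)² = (0 - 55)² = (-55)² = 3025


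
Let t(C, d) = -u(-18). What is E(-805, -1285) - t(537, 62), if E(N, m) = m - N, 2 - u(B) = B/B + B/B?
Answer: -480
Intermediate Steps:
u(B) = 0 (u(B) = 2 - (B/B + B/B) = 2 - (1 + 1) = 2 - 1*2 = 2 - 2 = 0)
t(C, d) = 0 (t(C, d) = -1*0 = 0)
E(-805, -1285) - t(537, 62) = (-1285 - 1*(-805)) - 1*0 = (-1285 + 805) + 0 = -480 + 0 = -480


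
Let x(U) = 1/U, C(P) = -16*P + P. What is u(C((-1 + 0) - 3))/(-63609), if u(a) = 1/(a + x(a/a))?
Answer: -1/3880149 ≈ -2.5772e-7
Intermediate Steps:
C(P) = -15*P
x(U) = 1/U
u(a) = 1/(1 + a) (u(a) = 1/(a + 1/(a/a)) = 1/(a + 1/1) = 1/(a + 1) = 1/(1 + a))
u(C((-1 + 0) - 3))/(-63609) = 1/(1 - 15*((-1 + 0) - 3)*(-63609)) = -1/63609/(1 - 15*(-1 - 3)) = -1/63609/(1 - 15*(-4)) = -1/63609/(1 + 60) = -1/63609/61 = (1/61)*(-1/63609) = -1/3880149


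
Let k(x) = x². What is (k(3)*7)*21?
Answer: 1323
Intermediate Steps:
(k(3)*7)*21 = (3²*7)*21 = (9*7)*21 = 63*21 = 1323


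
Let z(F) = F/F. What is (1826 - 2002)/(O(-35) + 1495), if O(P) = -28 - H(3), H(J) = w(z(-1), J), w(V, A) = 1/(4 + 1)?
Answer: -440/3667 ≈ -0.11999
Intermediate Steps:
z(F) = 1
w(V, A) = 1/5
H(J) = 1/5
O(P) = -141/5 (O(P) = -28 - 1*1/5 = -28 - 1/5 = -141/5)
(1826 - 2002)/(O(-35) + 1495) = (1826 - 2002)/(-141/5 + 1495) = -176/7334/5 = -176*5/7334 = -440/3667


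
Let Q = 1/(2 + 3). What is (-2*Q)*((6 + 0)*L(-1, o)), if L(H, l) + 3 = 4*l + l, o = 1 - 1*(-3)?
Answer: -204/5 ≈ -40.800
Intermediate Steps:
o = 4 (o = 1 + 3 = 4)
L(H, l) = -3 + 5*l (L(H, l) = -3 + (4*l + l) = -3 + 5*l)
Q = 1/5 ≈ 0.20000
(-2*Q)*((6 + 0)*L(-1, o)) = (-2*1/5)*((6 + 0)*(-3 + 5*4)) = -12*(-3 + 20)/5 = -12*17/5 = -2/5*102 = -204/5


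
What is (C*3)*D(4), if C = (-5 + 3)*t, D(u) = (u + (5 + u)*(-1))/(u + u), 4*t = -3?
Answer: -45/16 ≈ -2.8125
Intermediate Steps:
t = -3/4 (t = (1/4)*(-3) = -3/4 ≈ -0.75000)
D(u) = -5/(2*u) (D(u) = (u + (-5 - u))/((2*u)) = -5/(2*u))
C = 3/2 (C = (-5 + 3)*(-3/4) = -2*(-3/4) = 3/2 ≈ 1.5000)
(C*3)*D(4) = ((3/2)*3)*(-5/2/4) = 9*(-5/2*1/4)/2 = (9/2)*(-5/8) = -45/16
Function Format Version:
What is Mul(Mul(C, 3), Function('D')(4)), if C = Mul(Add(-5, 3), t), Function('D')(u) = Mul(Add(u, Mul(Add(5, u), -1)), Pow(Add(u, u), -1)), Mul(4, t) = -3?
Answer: Rational(-45, 16) ≈ -2.8125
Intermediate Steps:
t = Rational(-3, 4) (t = Mul(Rational(1, 4), -3) = Rational(-3, 4) ≈ -0.75000)
Function('D')(u) = Mul(Rational(-5, 2), Pow(u, -1)) (Function('D')(u) = Mul(Add(u, Add(-5, Mul(-1, u))), Pow(Mul(2, u), -1)) = Mul(-5, Mul(Rational(1, 2), Pow(u, -1))) = Mul(Rational(-5, 2), Pow(u, -1)))
C = Rational(3, 2) (C = Mul(Add(-5, 3), Rational(-3, 4)) = Mul(-2, Rational(-3, 4)) = Rational(3, 2) ≈ 1.5000)
Mul(Mul(C, 3), Function('D')(4)) = Mul(Mul(Rational(3, 2), 3), Mul(Rational(-5, 2), Pow(4, -1))) = Mul(Rational(9, 2), Mul(Rational(-5, 2), Rational(1, 4))) = Mul(Rational(9, 2), Rational(-5, 8)) = Rational(-45, 16)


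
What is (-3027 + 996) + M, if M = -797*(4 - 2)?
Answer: -3625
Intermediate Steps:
M = -1594 (M = -797*2 = -1594)
(-3027 + 996) + M = (-3027 + 996) - 1594 = -2031 - 1594 = -3625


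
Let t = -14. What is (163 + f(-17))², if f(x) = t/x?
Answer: 7756225/289 ≈ 26838.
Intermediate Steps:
f(x) = -14/x
(163 + f(-17))² = (163 - 14/(-17))² = (163 - 14*(-1/17))² = (163 + 14/17)² = (2785/17)² = 7756225/289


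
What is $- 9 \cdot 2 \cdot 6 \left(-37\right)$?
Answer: $3996$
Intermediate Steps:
$- 9 \cdot 2 \cdot 6 \left(-37\right) = \left(-9\right) 12 \left(-37\right) = \left(-108\right) \left(-37\right) = 3996$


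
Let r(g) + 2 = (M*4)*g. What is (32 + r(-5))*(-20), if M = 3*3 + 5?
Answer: 5000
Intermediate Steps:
M = 14 (M = 9 + 5 = 14)
r(g) = -2 + 56*g (r(g) = -2 + (14*4)*g = -2 + 56*g)
(32 + r(-5))*(-20) = (32 + (-2 + 56*(-5)))*(-20) = (32 + (-2 - 280))*(-20) = (32 - 282)*(-20) = -250*(-20) = 5000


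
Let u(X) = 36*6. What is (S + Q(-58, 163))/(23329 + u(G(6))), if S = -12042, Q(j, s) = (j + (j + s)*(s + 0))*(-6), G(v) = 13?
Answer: -114384/23545 ≈ -4.8581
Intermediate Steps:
u(X) = 216
Q(j, s) = -6*j - 6*s*(j + s) (Q(j, s) = (j + (j + s)*s)*(-6) = (j + s*(j + s))*(-6) = -6*j - 6*s*(j + s))
(S + Q(-58, 163))/(23329 + u(G(6))) = (-12042 + (-6*(-58) - 6*163² - 6*(-58)*163))/(23329 + 216) = (-12042 + (348 - 6*26569 + 56724))/23545 = (-12042 + (348 - 159414 + 56724))*(1/23545) = (-12042 - 102342)*(1/23545) = -114384*1/23545 = -114384/23545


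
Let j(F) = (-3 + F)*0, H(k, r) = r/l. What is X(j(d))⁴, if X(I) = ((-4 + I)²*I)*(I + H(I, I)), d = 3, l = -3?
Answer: 0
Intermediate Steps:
H(k, r) = -r/3 (H(k, r) = r/(-3) = r*(-⅓) = -r/3)
j(F) = 0
X(I) = 2*I²*(-4 + I)²/3 (X(I) = ((-4 + I)²*I)*(I - I/3) = (I*(-4 + I)²)*(2*I/3) = 2*I²*(-4 + I)²/3)
X(j(d))⁴ = ((⅔)*0²*(-4 + 0)²)⁴ = ((⅔)*0*(-4)²)⁴ = ((⅔)*0*16)⁴ = 0⁴ = 0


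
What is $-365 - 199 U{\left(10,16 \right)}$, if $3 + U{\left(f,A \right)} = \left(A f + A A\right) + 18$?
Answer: $-86134$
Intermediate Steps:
$U{\left(f,A \right)} = 15 + A^{2} + A f$ ($U{\left(f,A \right)} = -3 + \left(\left(A f + A A\right) + 18\right) = -3 + \left(\left(A f + A^{2}\right) + 18\right) = -3 + \left(\left(A^{2} + A f\right) + 18\right) = -3 + \left(18 + A^{2} + A f\right) = 15 + A^{2} + A f$)
$-365 - 199 U{\left(10,16 \right)} = -365 - 199 \left(15 + 16^{2} + 16 \cdot 10\right) = -365 - 199 \left(15 + 256 + 160\right) = -365 - 85769 = -86134$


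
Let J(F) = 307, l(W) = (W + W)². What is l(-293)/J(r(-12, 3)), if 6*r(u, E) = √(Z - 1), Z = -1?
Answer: 343396/307 ≈ 1118.6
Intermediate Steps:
l(W) = 4*W² (l(W) = (2*W)² = 4*W²)
r(u, E) = I*√2/6 (r(u, E) = √(-1 - 1)/6 = √(-2)/6 = (I*√2)/6 = I*√2/6)
l(-293)/J(r(-12, 3)) = (4*(-293)²)/307 = (4*85849)*(1/307) = 343396*(1/307) = 343396/307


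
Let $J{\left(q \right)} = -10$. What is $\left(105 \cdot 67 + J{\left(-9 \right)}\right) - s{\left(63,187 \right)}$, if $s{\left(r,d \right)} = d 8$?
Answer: $5529$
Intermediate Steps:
$s{\left(r,d \right)} = 8 d$
$\left(105 \cdot 67 + J{\left(-9 \right)}\right) - s{\left(63,187 \right)} = \left(105 \cdot 67 - 10\right) - 8 \cdot 187 = \left(7035 - 10\right) - 1496 = 7025 - 1496 = 5529$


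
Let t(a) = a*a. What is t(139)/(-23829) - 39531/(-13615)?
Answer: 678928784/324431835 ≈ 2.0927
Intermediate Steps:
t(a) = a**2
t(139)/(-23829) - 39531/(-13615) = 139**2/(-23829) - 39531/(-13615) = 19321*(-1/23829) - 39531*(-1/13615) = -19321/23829 + 39531/13615 = 678928784/324431835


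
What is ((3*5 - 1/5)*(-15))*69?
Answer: -15318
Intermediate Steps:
((3*5 - 1/5)*(-15))*69 = ((15 - 1*⅕)*(-15))*69 = ((15 - ⅕)*(-15))*69 = ((74/5)*(-15))*69 = -222*69 = -15318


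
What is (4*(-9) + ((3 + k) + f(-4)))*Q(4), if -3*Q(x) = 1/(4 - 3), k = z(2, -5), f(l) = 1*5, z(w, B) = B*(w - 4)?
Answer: 6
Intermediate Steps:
z(w, B) = B*(-4 + w)
f(l) = 5
k = 10 (k = -5*(-4 + 2) = -5*(-2) = 10)
Q(x) = -⅓ (Q(x) = -1/(3*(4 - 3)) = -⅓/1 = -⅓*1 = -⅓)
(4*(-9) + ((3 + k) + f(-4)))*Q(4) = (4*(-9) + ((3 + 10) + 5))*(-⅓) = (-36 + (13 + 5))*(-⅓) = (-36 + 18)*(-⅓) = -18*(-⅓) = 6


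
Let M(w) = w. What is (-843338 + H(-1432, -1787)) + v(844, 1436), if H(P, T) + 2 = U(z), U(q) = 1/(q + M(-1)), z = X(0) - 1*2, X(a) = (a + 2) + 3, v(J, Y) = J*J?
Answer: -262007/2 ≈ -1.3100e+5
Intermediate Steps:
v(J, Y) = J²
X(a) = 5 + a (X(a) = (2 + a) + 3 = 5 + a)
z = 3 (z = (5 + 0) - 1*2 = 5 - 2 = 3)
U(q) = 1/(-1 + q) (U(q) = 1/(q - 1) = 1/(-1 + q))
H(P, T) = -3/2 (H(P, T) = -2 + 1/(-1 + 3) = -2 + 1/2 = -2 + ½ = -3/2)
(-843338 + H(-1432, -1787)) + v(844, 1436) = (-843338 - 3/2) + 844² = -1686679/2 + 712336 = -262007/2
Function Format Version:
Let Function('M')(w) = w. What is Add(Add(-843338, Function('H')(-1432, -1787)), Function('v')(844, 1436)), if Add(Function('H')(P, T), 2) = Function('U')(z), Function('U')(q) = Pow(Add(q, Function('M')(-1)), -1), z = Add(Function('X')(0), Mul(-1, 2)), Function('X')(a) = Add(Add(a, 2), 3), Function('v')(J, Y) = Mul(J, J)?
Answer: Rational(-262007, 2) ≈ -1.3100e+5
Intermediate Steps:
Function('v')(J, Y) = Pow(J, 2)
Function('X')(a) = Add(5, a) (Function('X')(a) = Add(Add(2, a), 3) = Add(5, a))
z = 3 (z = Add(Add(5, 0), Mul(-1, 2)) = Add(5, -2) = 3)
Function('U')(q) = Pow(Add(-1, q), -1) (Function('U')(q) = Pow(Add(q, -1), -1) = Pow(Add(-1, q), -1))
Function('H')(P, T) = Rational(-3, 2) (Function('H')(P, T) = Add(-2, Pow(Add(-1, 3), -1)) = Add(-2, Pow(2, -1)) = Add(-2, Rational(1, 2)) = Rational(-3, 2))
Add(Add(-843338, Function('H')(-1432, -1787)), Function('v')(844, 1436)) = Add(Add(-843338, Rational(-3, 2)), Pow(844, 2)) = Add(Rational(-1686679, 2), 712336) = Rational(-262007, 2)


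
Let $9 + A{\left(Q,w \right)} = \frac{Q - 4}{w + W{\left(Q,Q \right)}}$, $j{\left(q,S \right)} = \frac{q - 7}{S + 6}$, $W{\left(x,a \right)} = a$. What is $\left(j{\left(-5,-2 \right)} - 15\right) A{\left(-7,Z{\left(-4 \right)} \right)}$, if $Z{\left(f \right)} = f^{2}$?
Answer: $184$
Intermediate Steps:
$j{\left(q,S \right)} = \frac{-7 + q}{6 + S}$
$A{\left(Q,w \right)} = -9 + \frac{-4 + Q}{Q + w}$ ($A{\left(Q,w \right)} = -9 + \frac{Q - 4}{w + Q} = -9 + \frac{-4 + Q}{Q + w}$)
$\left(j{\left(-5,-2 \right)} - 15\right) A{\left(-7,Z{\left(-4 \right)} \right)} = \left(\frac{-7 - 5}{6 - 2} - 15\right) \frac{-4 - 9 \left(-4\right)^{2} - -56}{-7 + \left(-4\right)^{2}} = \left(\frac{1}{4} \left(-12\right) - 15\right) \frac{-4 - 144 + 56}{-7 + 16} = \left(\frac{1}{4} \left(-12\right) - 15\right) \frac{-4 - 144 + 56}{9} = \left(-3 - 15\right) \frac{1}{9} \left(-92\right) = \left(-18\right) \left(- \frac{92}{9}\right) = 184$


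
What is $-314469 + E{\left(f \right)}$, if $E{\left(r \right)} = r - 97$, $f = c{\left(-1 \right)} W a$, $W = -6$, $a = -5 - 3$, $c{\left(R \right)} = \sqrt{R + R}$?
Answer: $-314566 + 48 i \sqrt{2} \approx -3.1457 \cdot 10^{5} + 67.882 i$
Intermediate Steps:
$c{\left(R \right)} = \sqrt{2} \sqrt{R}$ ($c{\left(R \right)} = \sqrt{2 R} = \sqrt{2} \sqrt{R}$)
$a = -8$
$f = 48 i \sqrt{2}$ ($f = \sqrt{2} \sqrt{-1} \left(-6\right) \left(-8\right) = \sqrt{2} i \left(-6\right) \left(-8\right) = i \sqrt{2} \left(-6\right) \left(-8\right) = - 6 i \sqrt{2} \left(-8\right) = 48 i \sqrt{2} \approx 67.882 i$)
$E{\left(r \right)} = -97 + r$
$-314469 + E{\left(f \right)} = -314469 - \left(97 - 48 i \sqrt{2}\right) = -314566 + 48 i \sqrt{2}$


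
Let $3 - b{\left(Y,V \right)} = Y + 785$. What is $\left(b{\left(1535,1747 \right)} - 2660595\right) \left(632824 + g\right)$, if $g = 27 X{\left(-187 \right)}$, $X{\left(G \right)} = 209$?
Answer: $-1700181435904$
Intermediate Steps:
$b{\left(Y,V \right)} = -782 - Y$ ($b{\left(Y,V \right)} = 3 - \left(Y + 785\right) = 3 - \left(785 + Y\right) = -782 - Y$)
$g = 5643$ ($g = 27 \cdot 209 = 5643$)
$\left(b{\left(1535,1747 \right)} - 2660595\right) \left(632824 + g\right) = \left(\left(-782 - 1535\right) - 2660595\right) \left(632824 + 5643\right) = \left(\left(-782 - 1535\right) - 2660595\right) 638467 = \left(-2317 - 2660595\right) 638467 = \left(-2662912\right) 638467 = -1700181435904$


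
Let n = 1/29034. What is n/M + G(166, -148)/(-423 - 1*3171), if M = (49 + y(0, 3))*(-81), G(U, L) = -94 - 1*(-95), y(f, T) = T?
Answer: -20382467/73252433592 ≈ -0.00027825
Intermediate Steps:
G(U, L) = 1 (G(U, L) = -94 + 95 = 1)
M = -4212 (M = (49 + 3)*(-81) = 52*(-81) = -4212)
n = 1/29034 ≈ 3.4442e-5
n/M + G(166, -148)/(-423 - 1*3171) = (1/29034)/(-4212) + 1/(-423 - 1*3171) = (1/29034)*(-1/4212) + 1/(-423 - 3171) = -1/122291208 + 1/(-3594) = -1/122291208 + 1*(-1/3594) = -1/122291208 - 1/3594 = -20382467/73252433592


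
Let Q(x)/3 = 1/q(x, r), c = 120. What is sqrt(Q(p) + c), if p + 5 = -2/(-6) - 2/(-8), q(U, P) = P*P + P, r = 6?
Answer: 41*sqrt(14)/14 ≈ 10.958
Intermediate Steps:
q(U, P) = P + P**2 (q(U, P) = P**2 + P = P + P**2)
p = -53/12 (p = -5 + (-2/(-6) - 2/(-8)) = -5 + (-2*(-1/6) - 2*(-1/8)) = -5 + (1/3 + 1/4) = -5 + 7/12 = -53/12 ≈ -4.4167)
Q(x) = 1/14 (Q(x) = 3/((6*(1 + 6))) = 3/((6*7)) = 3/42 = 3*(1/42) = 1/14)
sqrt(Q(p) + c) = sqrt(1/14 + 120) = sqrt(1681/14) = 41*sqrt(14)/14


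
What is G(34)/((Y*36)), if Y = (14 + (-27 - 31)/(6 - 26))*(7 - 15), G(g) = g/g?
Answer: -5/24336 ≈ -0.00020546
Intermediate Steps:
G(g) = 1
Y = -676/5 (Y = (14 - 58/(-20))*(-8) = (14 - 58*(-1/20))*(-8) = (14 + 29/10)*(-8) = (169/10)*(-8) = -676/5 ≈ -135.20)
G(34)/((Y*36)) = 1/(-676/5*36) = 1/(-24336/5) = 1*(-5/24336) = -5/24336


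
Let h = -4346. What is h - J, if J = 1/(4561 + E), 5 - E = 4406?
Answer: -695361/160 ≈ -4346.0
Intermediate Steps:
E = -4401 (E = 5 - 1*4406 = 5 - 4406 = -4401)
J = 1/160 (J = 1/(4561 - 4401) = 1/160 ≈ 0.0062500)
h - J = -4346 - 1*1/160 = -4346 - 1/160 = -695361/160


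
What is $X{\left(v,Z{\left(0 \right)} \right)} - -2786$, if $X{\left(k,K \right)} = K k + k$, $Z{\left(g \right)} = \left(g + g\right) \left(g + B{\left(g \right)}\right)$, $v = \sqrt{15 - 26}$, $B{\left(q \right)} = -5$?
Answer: $2786 + i \sqrt{11} \approx 2786.0 + 3.3166 i$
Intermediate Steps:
$v = i \sqrt{11}$ ($v = \sqrt{-11} = i \sqrt{11} \approx 3.3166 i$)
$Z{\left(g \right)} = 2 g \left(-5 + g\right)$ ($Z{\left(g \right)} = \left(g + g\right) \left(g - 5\right) = 2 g \left(-5 + g\right)$)
$X{\left(k,K \right)} = k + K k$
$X{\left(v,Z{\left(0 \right)} \right)} - -2786 = i \sqrt{11} \left(1 + 2 \cdot 0 \left(-5 + 0\right)\right) - -2786 = i \sqrt{11} \left(1 + 2 \cdot 0 \left(-5\right)\right) + 2786 = i \sqrt{11} \left(1 + 0\right) + 2786 = i \sqrt{11} \cdot 1 + 2786 = i \sqrt{11} + 2786 = 2786 + i \sqrt{11}$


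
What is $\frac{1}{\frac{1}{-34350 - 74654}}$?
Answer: $-109004$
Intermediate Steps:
$\frac{1}{\frac{1}{-34350 - 74654}} = \frac{1}{\frac{1}{-109004}} = \frac{1}{- \frac{1}{109004}} = -109004$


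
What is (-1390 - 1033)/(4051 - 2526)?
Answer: -2423/1525 ≈ -1.5889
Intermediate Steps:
(-1390 - 1033)/(4051 - 2526) = -2423/1525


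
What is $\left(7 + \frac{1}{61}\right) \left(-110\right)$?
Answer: $- \frac{47080}{61} \approx -771.8$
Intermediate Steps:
$\left(7 + \frac{1}{61}\right) \left(-110\right) = \frac{428}{61} \left(-110\right) = - \frac{47080}{61}$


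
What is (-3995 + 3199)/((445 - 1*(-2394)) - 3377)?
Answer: 398/269 ≈ 1.4796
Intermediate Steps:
(-3995 + 3199)/((445 - 1*(-2394)) - 3377) = -796/((445 + 2394) - 3377) = -796/(2839 - 3377) = -796/(-538) = -796*(-1/538) = 398/269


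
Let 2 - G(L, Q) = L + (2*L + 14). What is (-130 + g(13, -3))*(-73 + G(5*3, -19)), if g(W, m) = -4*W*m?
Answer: -3380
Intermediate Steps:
g(W, m) = -4*W*m
G(L, Q) = -12 - 3*L (G(L, Q) = 2 - (L + (2*L + 14)) = 2 - (L + (14 + 2*L)) = 2 - (14 + 3*L) = 2 + (-14 - 3*L) = -12 - 3*L)
(-130 + g(13, -3))*(-73 + G(5*3, -19)) = (-130 - 4*13*(-3))*(-73 + (-12 - 15*3)) = (-130 + 156)*(-73 + (-12 - 3*15)) = 26*(-73 + (-12 - 45)) = 26*(-73 - 57) = 26*(-130) = -3380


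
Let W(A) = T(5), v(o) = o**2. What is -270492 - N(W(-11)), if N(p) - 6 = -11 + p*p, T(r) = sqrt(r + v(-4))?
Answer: -270508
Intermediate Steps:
T(r) = sqrt(16 + r) (T(r) = sqrt(r + (-4)**2) = sqrt(r + 16) = sqrt(16 + r))
W(A) = sqrt(21) (W(A) = sqrt(16 + 5) = sqrt(21))
N(p) = -5 + p**2 (N(p) = 6 + (-11 + p*p) = 6 + (-11 + p**2) = -5 + p**2)
-270492 - N(W(-11)) = -270492 - (-5 + (sqrt(21))**2) = -270492 - (-5 + 21) = -270492 - 1*16 = -270492 - 16 = -270508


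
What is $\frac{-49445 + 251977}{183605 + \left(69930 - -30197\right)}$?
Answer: $\frac{50633}{70933} \approx 0.71381$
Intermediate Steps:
$\frac{-49445 + 251977}{183605 + \left(69930 - -30197\right)} = \frac{202532}{183605 + \left(69930 + 30197\right)} = \frac{202532}{183605 + 100127} = \frac{202532}{283732} = 202532 \cdot \frac{1}{283732} = \frac{50633}{70933}$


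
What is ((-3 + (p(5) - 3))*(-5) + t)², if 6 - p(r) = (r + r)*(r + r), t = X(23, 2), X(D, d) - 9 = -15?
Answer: 244036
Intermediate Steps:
X(D, d) = -6 (X(D, d) = 9 - 15 = -6)
t = -6
p(r) = 6 - 4*r² (p(r) = 6 - (r + r)*(r + r) = 6 - 2*r*2*r = 6 - 4*r²)
((-3 + (p(5) - 3))*(-5) + t)² = ((-3 + ((6 - 4*5²) - 3))*(-5) - 6)² = ((-3 + ((6 - 4*25) - 3))*(-5) - 6)² = ((-3 + ((6 - 100) - 3))*(-5) - 6)² = ((-3 + (-94 - 3))*(-5) - 6)² = ((-3 - 97)*(-5) - 6)² = (-100*(-5) - 6)² = (500 - 6)² = 494² = 244036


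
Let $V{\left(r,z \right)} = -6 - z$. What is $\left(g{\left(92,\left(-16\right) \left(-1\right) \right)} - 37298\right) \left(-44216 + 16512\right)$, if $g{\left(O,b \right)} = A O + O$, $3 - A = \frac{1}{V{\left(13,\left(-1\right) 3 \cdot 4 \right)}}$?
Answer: $\frac{3070600544}{3} \approx 1.0235 \cdot 10^{9}$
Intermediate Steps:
$A = \frac{17}{6}$ ($A = 3 - \frac{1}{-6 - \left(-1\right) 3 \cdot 4} = 3 - \frac{1}{-6 - \left(-3\right) 4} = 3 - \frac{1}{-6 - -12} = 3 - \frac{1}{-6 + 12} = 3 - \frac{1}{6} = \frac{17}{6} \approx 2.8333$)
$g{\left(O,b \right)} = \frac{23 O}{6}$ ($g{\left(O,b \right)} = \frac{17 O}{6} + O = \frac{23 O}{6}$)
$\left(g{\left(92,\left(-16\right) \left(-1\right) \right)} - 37298\right) \left(-44216 + 16512\right) = \left(\frac{23}{6} \cdot 92 - 37298\right) \left(-44216 + 16512\right) = \left(\frac{1058}{3} - 37298\right) \left(-27704\right) = \left(- \frac{110836}{3}\right) \left(-27704\right) = \frac{3070600544}{3}$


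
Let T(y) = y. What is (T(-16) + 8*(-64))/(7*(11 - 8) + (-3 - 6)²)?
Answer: -88/17 ≈ -5.1765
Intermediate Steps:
(T(-16) + 8*(-64))/(7*(11 - 8) + (-3 - 6)²) = (-16 + 8*(-64))/(7*(11 - 8) + (-3 - 6)²) = (-16 - 512)/(7*3 + (-9)²) = -528/(21 + 81) = -528/102 = -528*1/102 = -88/17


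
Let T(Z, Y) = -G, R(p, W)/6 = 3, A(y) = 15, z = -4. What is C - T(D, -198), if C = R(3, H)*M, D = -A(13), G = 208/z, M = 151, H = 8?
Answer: 2666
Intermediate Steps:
R(p, W) = 18 (R(p, W) = 6*3 = 18)
G = -52 (G = 208/(-4) = 208*(-1/4) = -52)
D = -15 (D = -1*15 = -15)
T(Z, Y) = 52 (T(Z, Y) = -1*(-52) = 52)
C = 2718 (C = 18*151 = 2718)
C - T(D, -198) = 2718 - 1*52 = 2718 - 52 = 2666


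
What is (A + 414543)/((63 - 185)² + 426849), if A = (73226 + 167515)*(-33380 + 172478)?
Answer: 33487006161/441733 ≈ 75808.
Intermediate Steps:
A = 33486591618 (A = 240741*139098 = 33486591618)
(A + 414543)/((63 - 185)² + 426849) = (33486591618 + 414543)/((63 - 185)² + 426849) = 33487006161/((-122)² + 426849) = 33487006161/(14884 + 426849) = 33487006161/441733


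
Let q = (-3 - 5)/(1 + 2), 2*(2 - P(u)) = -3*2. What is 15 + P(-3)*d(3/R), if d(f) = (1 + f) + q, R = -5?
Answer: 11/3 ≈ 3.6667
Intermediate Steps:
P(u) = 5 (P(u) = 2 - (-3)*2/2 = 2 - 1/2*(-6) = 2 + 3 = 5)
q = -8/3 ≈ -2.6667
d(f) = -5/3 + f (d(f) = (1 + f) - 8/3 = -5/3 + f)
15 + P(-3)*d(3/R) = 15 + 5*(-5/3 + 3/(-5)) = 15 + 5*(-5/3 + 3*(-1/5)) = 15 + 5*(-5/3 - 3/5) = 15 + 5*(-34/15) = 15 - 34/3 = 11/3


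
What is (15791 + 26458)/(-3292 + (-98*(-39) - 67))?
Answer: 42249/463 ≈ 91.250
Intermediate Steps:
(15791 + 26458)/(-3292 + (-98*(-39) - 67)) = 42249/(-3292 + (3822 - 67)) = 42249/(-3292 + 3755) = 42249/463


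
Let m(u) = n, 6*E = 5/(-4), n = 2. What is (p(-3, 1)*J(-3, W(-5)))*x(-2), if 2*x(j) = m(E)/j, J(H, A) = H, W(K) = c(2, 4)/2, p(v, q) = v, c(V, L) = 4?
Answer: -9/2 ≈ -4.5000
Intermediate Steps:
E = -5/24 (E = (5/(-4))/6 = (5*(-1/4))/6 = (1/6)*(-5/4) = -5/24 ≈ -0.20833)
m(u) = 2
W(K) = 2 (W(K) = 4/2 = 4*(1/2) = 2)
x(j) = 1/j (x(j) = (2/j)/2 = 1/j)
(p(-3, 1)*J(-3, W(-5)))*x(-2) = -3*(-3)/(-2) = 9*(-1/2) = -9/2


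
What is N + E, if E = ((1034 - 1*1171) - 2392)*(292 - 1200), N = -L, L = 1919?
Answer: 2294413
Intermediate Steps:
N = -1919 (N = -1*1919 = -1919)
E = 2296332 (E = ((1034 - 1171) - 2392)*(-908) = (-137 - 2392)*(-908) = -2529*(-908) = 2296332)
N + E = -1919 + 2296332 = 2294413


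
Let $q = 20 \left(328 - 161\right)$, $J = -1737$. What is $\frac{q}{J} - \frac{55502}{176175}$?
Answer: $- \frac{76092386}{34001775} \approx -2.2379$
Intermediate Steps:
$q = 3340$ ($q = 20 \cdot 167 = 3340$)
$\frac{q}{J} - \frac{55502}{176175} = \frac{3340}{-1737} - \frac{55502}{176175} = 3340 \left(- \frac{1}{1737}\right) - \frac{55502}{176175} = - \frac{3340}{1737} - \frac{55502}{176175} = - \frac{76092386}{34001775}$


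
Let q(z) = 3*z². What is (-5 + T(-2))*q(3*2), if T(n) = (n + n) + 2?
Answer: -756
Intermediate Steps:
T(n) = 2 + 2*n (T(n) = 2*n + 2 = 2 + 2*n)
(-5 + T(-2))*q(3*2) = (-5 + (2 + 2*(-2)))*(3*(3*2)²) = (-5 + (2 - 4))*(3*6²) = (-5 - 2)*(3*36) = -7*108 = -756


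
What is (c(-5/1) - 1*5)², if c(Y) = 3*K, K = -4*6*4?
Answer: 85849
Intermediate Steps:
K = -96 (K = -24*4 = -96)
c(Y) = -288 (c(Y) = 3*(-96) = -288)
(c(-5/1) - 1*5)² = (-288 - 1*5)² = (-288 - 5)² = (-293)² = 85849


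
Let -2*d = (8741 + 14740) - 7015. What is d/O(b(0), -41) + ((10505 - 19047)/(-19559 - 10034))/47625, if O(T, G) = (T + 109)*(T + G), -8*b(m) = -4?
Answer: 15471137740346/8333584853625 ≈ 1.8565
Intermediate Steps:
b(m) = ½ (b(m) = -⅛*(-4) = ½)
d = -8233 (d = -((8741 + 14740) - 7015)/2 = -(23481 - 7015)/2 = -½*16466 = -8233)
O(T, G) = (109 + T)*(G + T)
d/O(b(0), -41) + ((10505 - 19047)/(-19559 - 10034))/47625 = -8233/((½)² + 109*(-41) + 109*(½) - 41*½) + ((10505 - 19047)/(-19559 - 10034))/47625 = -8233/(¼ - 4469 + 109/2 - 41/2) - 8542/(-29593)*(1/47625) = -8233/(-17739/4) - 8542*(-1/29593)*(1/47625) = -8233*(-4/17739) + (8542/29593)*(1/47625) = 32932/17739 + 8542/1409366625 = 15471137740346/8333584853625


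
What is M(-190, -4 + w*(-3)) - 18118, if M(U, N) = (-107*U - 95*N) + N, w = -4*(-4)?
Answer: 7100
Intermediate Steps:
w = 16
M(U, N) = -107*U - 94*N
M(-190, -4 + w*(-3)) - 18118 = (-107*(-190) - 94*(-4 + 16*(-3))) - 18118 = (20330 - 94*(-4 - 48)) - 18118 = (20330 - 94*(-52)) - 18118 = (20330 + 4888) - 18118 = 25218 - 18118 = 7100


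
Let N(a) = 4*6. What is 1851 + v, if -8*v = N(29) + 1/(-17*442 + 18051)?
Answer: 155779007/84296 ≈ 1848.0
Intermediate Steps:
N(a) = 24
v = -252889/84296 (v = -(24 + 1/(-17*442 + 18051))/8 = -(24 + 1/(-7514 + 18051))/8 = -(24 + 1/10537)/8 = -1/8*252889/10537 = -252889/84296 ≈ -3.0000)
1851 + v = 1851 - 252889/84296 = 155779007/84296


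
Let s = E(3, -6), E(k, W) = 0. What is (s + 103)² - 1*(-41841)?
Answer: 52450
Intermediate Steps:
s = 0
(s + 103)² - 1*(-41841) = (0 + 103)² - 1*(-41841) = 103² + 41841 = 10609 + 41841 = 52450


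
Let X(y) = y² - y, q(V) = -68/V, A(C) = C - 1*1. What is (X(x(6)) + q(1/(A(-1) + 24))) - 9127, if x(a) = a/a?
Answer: -10623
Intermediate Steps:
A(C) = -1 + C (A(C) = C - 1 = -1 + C)
x(a) = 1
(X(x(6)) + q(1/(A(-1) + 24))) - 9127 = (1*(-1 + 1) - 68/(1/((-1 - 1) + 24))) - 9127 = (1*0 - 68/(1/(-2 + 24))) - 9127 = (0 - 68/(1/22)) - 9127 = (0 - 68/1/22) - 9127 = (0 - 68*22) - 9127 = (0 - 1496) - 9127 = -1496 - 9127 = -10623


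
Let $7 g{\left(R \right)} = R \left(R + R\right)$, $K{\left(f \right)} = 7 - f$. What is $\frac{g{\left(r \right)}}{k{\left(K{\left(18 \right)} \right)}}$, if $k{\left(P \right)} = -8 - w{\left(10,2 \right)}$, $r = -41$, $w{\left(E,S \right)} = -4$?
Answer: $- \frac{1681}{14} \approx -120.07$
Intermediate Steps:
$k{\left(P \right)} = -4$ ($k{\left(P \right)} = -8 - -4 = -8 + 4 = -4$)
$g{\left(R \right)} = \frac{2 R^{2}}{7}$ ($g{\left(R \right)} = \frac{R \left(R + R\right)}{7} = \frac{R 2 R}{7} = \frac{2 R^{2}}{7}$)
$\frac{g{\left(r \right)}}{k{\left(K{\left(18 \right)} \right)}} = \frac{\frac{2}{7} \left(-41\right)^{2}}{-4} = \frac{2}{7} \cdot 1681 \left(- \frac{1}{4}\right) = \frac{3362}{7} \left(- \frac{1}{4}\right) = - \frac{1681}{14}$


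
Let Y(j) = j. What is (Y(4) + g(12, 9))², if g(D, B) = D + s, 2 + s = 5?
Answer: 361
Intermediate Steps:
s = 3 (s = -2 + 5 = 3)
g(D, B) = 3 + D (g(D, B) = D + 3 = 3 + D)
(Y(4) + g(12, 9))² = (4 + (3 + 12))² = (4 + 15)² = 19² = 361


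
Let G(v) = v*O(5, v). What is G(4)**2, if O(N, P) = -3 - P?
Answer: 784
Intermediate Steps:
G(v) = v*(-3 - v)
G(4)**2 = (-1*4*(3 + 4))**2 = (-1*4*7)**2 = (-28)**2 = 784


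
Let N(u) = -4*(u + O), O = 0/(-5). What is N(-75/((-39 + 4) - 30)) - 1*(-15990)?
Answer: 207810/13 ≈ 15985.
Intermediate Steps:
O = 0 (O = 0*(-1/5) = 0)
N(u) = -4*u (N(u) = -4*(u + 0) = -4*u)
N(-75/((-39 + 4) - 30)) - 1*(-15990) = -(-300)/((-39 + 4) - 30) - 1*(-15990) = -(-300)/(-35 - 30) + 15990 = -(-300)/(-65) + 15990 = -(-300)*(-1)/65 + 15990 = -4*15/13 + 15990 = -60/13 + 15990 = 207810/13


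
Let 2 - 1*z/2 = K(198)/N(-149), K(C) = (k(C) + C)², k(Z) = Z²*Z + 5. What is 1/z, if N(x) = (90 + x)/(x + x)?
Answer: -59/35913697155878664 ≈ -1.6428e-15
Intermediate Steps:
N(x) = (90 + x)/(2*x) (N(x) = (90 + x)/((2*x)) = (90 + x)*(1/(2*x)) = (90 + x)/(2*x))
k(Z) = 5 + Z³ (k(Z) = Z³ + 5 = 5 + Z³)
K(C) = (5 + C + C³)² (K(C) = ((5 + C³) + C)² = (5 + C + C³)²)
z = -35913697155878664/59 (z = 4 - 2*(5 + 198 + 198³)²/((½)*(90 - 149)/(-149)) = 4 - 2*(5 + 198 + 7762392)²/((½)*(-1/149)*(-59)) = 4 - 2*7762595²/59/298 = 4 - 120515762268050*298/59 = 4 - 2*17956848577939450/59 = 4 - 35913697155878900/59 = -35913697155878664/59 ≈ -6.0871e+14)
1/z = 1/(-35913697155878664/59) = -59/35913697155878664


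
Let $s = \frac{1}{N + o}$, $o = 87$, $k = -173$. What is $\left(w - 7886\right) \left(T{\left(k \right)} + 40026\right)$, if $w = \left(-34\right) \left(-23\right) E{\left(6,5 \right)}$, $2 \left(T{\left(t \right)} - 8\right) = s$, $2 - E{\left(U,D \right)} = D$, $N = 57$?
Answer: $- \frac{14746605247}{36} \approx -4.0963 \cdot 10^{8}$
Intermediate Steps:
$E{\left(U,D \right)} = 2 - D$
$s = \frac{1}{144}$ ($s = \frac{1}{57 + 87} = \frac{1}{144} \approx 0.0069444$)
$T{\left(t \right)} = \frac{2305}{288}$ ($T{\left(t \right)} = 8 + \frac{1}{2} \cdot \frac{1}{144} = 8 + \frac{1}{288} = \frac{2305}{288}$)
$w = -2346$ ($w = \left(-34\right) \left(-23\right) \left(2 - 5\right) = 782 \left(2 - 5\right) = 782 \left(-3\right) = -2346$)
$\left(w - 7886\right) \left(T{\left(k \right)} + 40026\right) = \left(-2346 - 7886\right) \left(\frac{2305}{288} + 40026\right) = \left(-10232\right) \frac{11529793}{288} = - \frac{14746605247}{36}$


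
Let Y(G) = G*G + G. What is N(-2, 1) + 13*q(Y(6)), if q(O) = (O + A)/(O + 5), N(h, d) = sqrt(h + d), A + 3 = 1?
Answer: 520/47 + I ≈ 11.064 + 1.0*I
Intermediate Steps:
A = -2 (A = -3 + 1 = -2)
Y(G) = G + G**2 (Y(G) = G**2 + G = G + G**2)
N(h, d) = sqrt(d + h)
q(O) = (-2 + O)/(5 + O) (q(O) = (O - 2)/(O + 5) = (-2 + O)/(5 + O))
N(-2, 1) + 13*q(Y(6)) = sqrt(1 - 2) + 13*((-2 + 6*(1 + 6))/(5 + 6*(1 + 6))) = sqrt(-1) + 13*((-2 + 6*7)/(5 + 6*7)) = I + 13*((-2 + 42)/(5 + 42)) = I + 13*(40/47) = I + 520/47 = 520/47 + I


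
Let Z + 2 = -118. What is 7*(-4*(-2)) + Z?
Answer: -64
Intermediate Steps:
Z = -120 (Z = -2 - 118 = -120)
7*(-4*(-2)) + Z = 7*(-4*(-2)) - 120 = 7*8 - 120 = 56 - 120 = -64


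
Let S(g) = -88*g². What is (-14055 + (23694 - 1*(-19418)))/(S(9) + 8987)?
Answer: 29057/1859 ≈ 15.630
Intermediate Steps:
(-14055 + (23694 - 1*(-19418)))/(S(9) + 8987) = (-14055 + (23694 - 1*(-19418)))/(-88*9² + 8987) = (-14055 + (23694 + 19418))/(-88*81 + 8987) = (-14055 + 43112)/(-7128 + 8987) = 29057/1859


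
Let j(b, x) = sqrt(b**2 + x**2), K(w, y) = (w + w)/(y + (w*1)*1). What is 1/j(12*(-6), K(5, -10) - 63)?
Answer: 1/97 ≈ 0.010309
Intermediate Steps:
K(w, y) = 2*w/(w + y) (K(w, y) = (2*w)/(y + w*1) = (2*w)/(y + w) = (2*w)/(w + y) = 2*w/(w + y))
1/j(12*(-6), K(5, -10) - 63) = 1/(sqrt((12*(-6))**2 + (2*5/(5 - 10) - 63)**2)) = 1/(sqrt((-72)**2 + (2*5/(-5) - 63)**2)) = 1/(sqrt(5184 + (2*5*(-1/5) - 63)**2)) = 1/(sqrt(5184 + (-2 - 63)**2)) = 1/(sqrt(5184 + (-65)**2)) = 1/(sqrt(5184 + 4225)) = 1/(sqrt(9409)) = 1/97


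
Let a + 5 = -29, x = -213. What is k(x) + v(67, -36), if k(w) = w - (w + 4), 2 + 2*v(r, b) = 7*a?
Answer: -124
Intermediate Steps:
a = -34 (a = -5 - 29 = -34)
v(r, b) = -120 (v(r, b) = -1 + (7*(-34))/2 = -1 + (½)*(-238) = -1 - 119 = -120)
k(w) = -4 (k(w) = w - (4 + w) = w + (-4 - w) = -4)
k(x) + v(67, -36) = -4 - 120 = -124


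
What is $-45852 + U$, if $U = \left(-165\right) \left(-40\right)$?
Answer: $-39252$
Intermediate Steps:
$U = 6600$
$-45852 + U = -45852 + 6600 = -39252$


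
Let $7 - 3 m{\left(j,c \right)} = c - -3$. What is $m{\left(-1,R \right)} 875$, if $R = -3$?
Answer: $\frac{6125}{3} \approx 2041.7$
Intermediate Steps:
$m{\left(j,c \right)} = \frac{4}{3} - \frac{c}{3}$ ($m{\left(j,c \right)} = \frac{7}{3} - \frac{c - -3}{3} = \frac{7}{3} - \frac{c + 3}{3} = \frac{7}{3} - \frac{3 + c}{3} = \frac{7}{3} - \left(1 + \frac{c}{3}\right) = \frac{4}{3} - \frac{c}{3}$)
$m{\left(-1,R \right)} 875 = \left(\frac{4}{3} - -1\right) 875 = \left(\frac{4}{3} + 1\right) 875 = \frac{7}{3} \cdot 875 = \frac{6125}{3}$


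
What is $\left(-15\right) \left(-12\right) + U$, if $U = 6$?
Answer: $186$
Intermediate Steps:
$\left(-15\right) \left(-12\right) + U = \left(-15\right) \left(-12\right) + 6 = 180 + 6 = 186$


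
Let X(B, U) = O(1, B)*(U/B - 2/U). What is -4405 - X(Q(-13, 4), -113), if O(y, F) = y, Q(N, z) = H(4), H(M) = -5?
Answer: -2501604/565 ≈ -4427.6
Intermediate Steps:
Q(N, z) = -5
X(B, U) = -2/U + U/B (X(B, U) = 1*(U/B - 2/U) = 1*(-2/U + U/B) = -2/U + U/B)
-4405 - X(Q(-13, 4), -113) = -4405 - (-2/(-113) - 113/(-5)) = -4405 - (-2*(-1/113) - 113*(-⅕)) = -4405 - (2/113 + 113/5) = -4405 - 1*12779/565 = -4405 - 12779/565 = -2501604/565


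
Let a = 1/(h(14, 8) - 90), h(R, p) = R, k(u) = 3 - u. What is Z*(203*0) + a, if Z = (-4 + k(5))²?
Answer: -1/76 ≈ -0.013158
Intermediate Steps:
Z = 36 (Z = (-4 + (3 - 1*5))² = (-4 + (3 - 5))² = (-4 - 2)² = (-6)² = 36)
a = -1/76 (a = 1/(14 - 90) = 1/(-76) = -1/76 ≈ -0.013158)
Z*(203*0) + a = 36*(203*0) - 1/76 = 36*0 - 1/76 = 0 - 1/76 = -1/76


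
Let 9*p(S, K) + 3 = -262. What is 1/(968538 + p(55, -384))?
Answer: 9/8716577 ≈ 1.0325e-6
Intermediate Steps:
p(S, K) = -265/9 (p(S, K) = -1/3 + (1/9)*(-262) = -1/3 - 262/9 = -265/9)
1/(968538 + p(55, -384)) = 1/(968538 - 265/9) = 1/(8716577/9) = 9/8716577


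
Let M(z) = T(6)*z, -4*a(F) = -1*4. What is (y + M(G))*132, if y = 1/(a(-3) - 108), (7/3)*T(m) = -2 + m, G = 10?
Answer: 1693956/749 ≈ 2261.6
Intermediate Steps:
a(F) = 1 (a(F) = -(-1)*4/4 = -1/4*(-4) = 1)
T(m) = -6/7 + 3*m/7 (T(m) = 3*(-2 + m)/7 = -6/7 + 3*m/7)
M(z) = 12*z/7 (M(z) = (-6/7 + (3/7)*6)*z = (-6/7 + 18/7)*z = 12*z/7)
y = -1/107 (y = 1/(1 - 108) = 1/(-107) = -1/107 ≈ -0.0093458)
(y + M(G))*132 = (-1/107 + (12/7)*10)*132 = (-1/107 + 120/7)*132 = (12833/749)*132 = 1693956/749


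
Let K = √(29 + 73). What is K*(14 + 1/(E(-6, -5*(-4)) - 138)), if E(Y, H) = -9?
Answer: 2057*√102/147 ≈ 141.32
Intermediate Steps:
K = √102 ≈ 10.100
K*(14 + 1/(E(-6, -5*(-4)) - 138)) = √102*(14 + 1/(-9 - 138)) = √102*(14 + 1/(-147)) = √102*(14 - 1/147) = √102*(2057/147) = 2057*√102/147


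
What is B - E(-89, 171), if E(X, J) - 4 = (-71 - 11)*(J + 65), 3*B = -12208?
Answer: 45836/3 ≈ 15279.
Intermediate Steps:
B = -12208/3 (B = (1/3)*(-12208) = -12208/3 ≈ -4069.3)
E(X, J) = -5326 - 82*J (E(X, J) = 4 + (-71 - 11)*(J + 65) = 4 - 82*(65 + J) = 4 + (-5330 - 82*J) = -5326 - 82*J)
B - E(-89, 171) = -12208/3 - (-5326 - 82*171) = -12208/3 - (-5326 - 14022) = -12208/3 - 1*(-19348) = -12208/3 + 19348 = 45836/3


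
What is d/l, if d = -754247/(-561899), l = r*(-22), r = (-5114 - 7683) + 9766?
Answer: 58019/2882196086 ≈ 2.0130e-5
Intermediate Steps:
r = -3031 (r = -12797 + 9766 = -3031)
l = 66682 (l = -3031*(-22) = 66682)
d = 58019/43223 (d = -754247*(-1/561899) = 58019/43223 ≈ 1.3423)
d/l = (58019/43223)/66682 = (58019/43223)*(1/66682) = 58019/2882196086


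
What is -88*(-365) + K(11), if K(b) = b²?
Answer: 32241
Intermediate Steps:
-88*(-365) + K(11) = -88*(-365) + 11² = 32120 + 121 = 32241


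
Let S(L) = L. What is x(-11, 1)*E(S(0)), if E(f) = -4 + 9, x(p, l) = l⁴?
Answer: 5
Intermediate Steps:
E(f) = 5
x(-11, 1)*E(S(0)) = 1⁴*5 = 1*5 = 5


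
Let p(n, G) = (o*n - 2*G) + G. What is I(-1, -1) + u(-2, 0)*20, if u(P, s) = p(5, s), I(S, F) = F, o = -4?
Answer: -401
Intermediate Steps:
p(n, G) = -G - 4*n (p(n, G) = (-4*n - 2*G) + G = -G - 4*n)
u(P, s) = -20 - s (u(P, s) = -s - 4*5 = -s - 20 = -20 - s)
I(-1, -1) + u(-2, 0)*20 = -1 + (-20 - 1*0)*20 = -1 + (-20 + 0)*20 = -1 - 20*20 = -1 - 400 = -401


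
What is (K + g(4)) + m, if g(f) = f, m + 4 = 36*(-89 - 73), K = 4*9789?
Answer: 33324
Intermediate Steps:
K = 39156
m = -5836 (m = -4 + 36*(-89 - 73) = -4 + 36*(-162) = -4 - 5832 = -5836)
(K + g(4)) + m = (39156 + 4) - 5836 = 39160 - 5836 = 33324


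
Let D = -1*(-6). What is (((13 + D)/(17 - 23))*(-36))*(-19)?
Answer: -2166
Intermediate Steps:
D = 6
(((13 + D)/(17 - 23))*(-36))*(-19) = (((13 + 6)/(17 - 23))*(-36))*(-19) = ((19/(-6))*(-36))*(-19) = ((19*(-⅙))*(-36))*(-19) = -19/6*(-36)*(-19) = 114*(-19) = -2166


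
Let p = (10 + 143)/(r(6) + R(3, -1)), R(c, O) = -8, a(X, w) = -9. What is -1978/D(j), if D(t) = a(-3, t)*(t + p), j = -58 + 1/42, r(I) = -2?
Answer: -34615/11541 ≈ -2.9993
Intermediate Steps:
p = -153/10 (p = (10 + 143)/(-2 - 8) = 153/(-10) = 153*(-⅒) = -153/10 ≈ -15.300)
j = -2435/42 (j = -58 + 1/42 = -2435/42 ≈ -57.976)
D(t) = 1377/10 - 9*t (D(t) = -9*(t - 153/10) = -9*(-153/10 + t) = 1377/10 - 9*t)
-1978/D(j) = -1978/(1377/10 - 9*(-2435/42)) = -1978/(1377/10 + 7305/14) = -1978/23082/35 = -1978*35/23082 = -34615/11541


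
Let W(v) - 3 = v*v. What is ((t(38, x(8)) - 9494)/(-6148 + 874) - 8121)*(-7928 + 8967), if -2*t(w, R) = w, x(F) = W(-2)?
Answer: -4943405111/586 ≈ -8.4358e+6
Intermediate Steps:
W(v) = 3 + v² (W(v) = 3 + v*v = 3 + v²)
x(F) = 7 (x(F) = 3 + (-2)² = 3 + 4 = 7)
t(w, R) = -w/2
((t(38, x(8)) - 9494)/(-6148 + 874) - 8121)*(-7928 + 8967) = ((-½*38 - 9494)/(-6148 + 874) - 8121)*(-7928 + 8967) = ((-19 - 9494)/(-5274) - 8121)*1039 = (-9513*(-1/5274) - 8121)*1039 = (1057/586 - 8121)*1039 = -4757849/586*1039 = -4943405111/586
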